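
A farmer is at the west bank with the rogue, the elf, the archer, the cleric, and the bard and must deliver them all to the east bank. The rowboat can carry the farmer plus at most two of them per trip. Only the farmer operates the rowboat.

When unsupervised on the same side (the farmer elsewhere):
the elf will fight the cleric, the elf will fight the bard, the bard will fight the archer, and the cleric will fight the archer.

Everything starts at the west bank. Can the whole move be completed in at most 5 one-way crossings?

Yes

Yes — this plan uses 5 crossings (≤ 5):
1. Farmer goes to the east bank with the archer and the elf.
2. Farmer goes back to the west bank alone.
3. Farmer goes to the east bank with the rogue.
4. Farmer goes back to the west bank alone.
5. Farmer goes to the east bank with the bard and the cleric.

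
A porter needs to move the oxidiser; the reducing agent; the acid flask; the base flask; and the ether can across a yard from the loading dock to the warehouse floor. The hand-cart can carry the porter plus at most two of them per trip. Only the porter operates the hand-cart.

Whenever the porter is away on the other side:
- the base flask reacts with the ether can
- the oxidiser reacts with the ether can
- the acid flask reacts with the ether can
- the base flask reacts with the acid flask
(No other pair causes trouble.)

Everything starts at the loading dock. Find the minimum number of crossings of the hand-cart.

7

Counting alone: the porter can take at most 2 across per trip to the warehouse floor, so moving all 5 needs at least 3 loaded trips out, with a return between consecutive ones — at least 5 crossings.
The safety rule pushes this higher. Following every safe sequence of crossings, the most of the 5 that can be at the warehouse floor as the hand-cart arrives there on crossing 5 is 4 — never all 5.
So no plan with fewer than 7 crossings exists, and this one achieves 7:
1. Porter goes to the warehouse floor with the acid flask and the ether can.
2. Porter goes back to the loading dock with the acid flask.
3. Porter goes to the warehouse floor with the acid flask and the oxidiser.
4. Porter goes back to the loading dock with the ether can.
5. Porter goes to the warehouse floor with the base flask and the reducing agent.
6. Porter goes back to the loading dock with the acid flask.
7. Porter goes to the warehouse floor with the acid flask and the ether can.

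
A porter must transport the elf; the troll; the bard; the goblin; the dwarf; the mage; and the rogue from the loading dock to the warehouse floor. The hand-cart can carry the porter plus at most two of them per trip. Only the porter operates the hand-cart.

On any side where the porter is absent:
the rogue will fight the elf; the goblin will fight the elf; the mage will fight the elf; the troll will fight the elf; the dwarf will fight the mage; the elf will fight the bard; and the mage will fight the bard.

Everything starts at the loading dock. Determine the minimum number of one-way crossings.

Counting alone: the porter can take at most 2 across per trip to the warehouse floor, so moving all 7 needs at least 4 loaded trips out, with a return between consecutive ones — at least 7 crossings.
The safety rule pushes this higher. Following every safe sequence of crossings, the most of the 7 that can be at the warehouse floor as the hand-cart arrives there on crossings 7, 9 is 5, 6 respectively — never all 7.
So no plan with fewer than 11 crossings exists, and this one achieves 11:
1. Porter goes to the warehouse floor with the elf and the mage.  [the loading dock: the bard, the dwarf, the goblin, the rogue, the troll | the warehouse floor: the elf, the mage]
2. Porter goes back to the loading dock with the elf.  [the loading dock: the bard, the dwarf, the elf, the goblin, the rogue, the troll | the warehouse floor: the mage]
3. Porter goes to the warehouse floor with the elf and the troll.  [the loading dock: the bard, the dwarf, the goblin, the rogue | the warehouse floor: the elf, the mage, the troll]
4. Porter goes back to the loading dock with the elf.  [the loading dock: the bard, the dwarf, the elf, the goblin, the rogue | the warehouse floor: the mage, the troll]
5. Porter goes to the warehouse floor with the elf and the goblin.  [the loading dock: the bard, the dwarf, the rogue | the warehouse floor: the elf, the goblin, the mage, the troll]
6. Porter goes back to the loading dock with the elf.  [the loading dock: the bard, the dwarf, the elf, the rogue | the warehouse floor: the goblin, the mage, the troll]
7. Porter goes to the warehouse floor with the elf and the rogue.  [the loading dock: the bard, the dwarf | the warehouse floor: the elf, the goblin, the mage, the rogue, the troll]
8. Porter goes back to the loading dock with the elf.  [the loading dock: the bard, the dwarf, the elf | the warehouse floor: the goblin, the mage, the rogue, the troll]
9. Porter goes to the warehouse floor with the bard and the dwarf.  [the loading dock: the elf | the warehouse floor: the bard, the dwarf, the goblin, the mage, the rogue, the troll]
10. Porter goes back to the loading dock with the mage.  [the loading dock: the elf, the mage | the warehouse floor: the bard, the dwarf, the goblin, the rogue, the troll]
11. Porter goes to the warehouse floor with the elf and the mage.  [the loading dock: — | the warehouse floor: the bard, the dwarf, the elf, the goblin, the mage, the rogue, the troll]

11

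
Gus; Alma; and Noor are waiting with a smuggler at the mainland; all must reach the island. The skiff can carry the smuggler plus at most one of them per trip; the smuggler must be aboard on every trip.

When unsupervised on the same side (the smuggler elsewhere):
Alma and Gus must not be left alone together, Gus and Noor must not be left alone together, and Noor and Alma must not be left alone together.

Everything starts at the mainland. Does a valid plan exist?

No

Whatever the first load, the items left behind include a forbidden pair without the smuggler. No opening move is safe, so no plan exists.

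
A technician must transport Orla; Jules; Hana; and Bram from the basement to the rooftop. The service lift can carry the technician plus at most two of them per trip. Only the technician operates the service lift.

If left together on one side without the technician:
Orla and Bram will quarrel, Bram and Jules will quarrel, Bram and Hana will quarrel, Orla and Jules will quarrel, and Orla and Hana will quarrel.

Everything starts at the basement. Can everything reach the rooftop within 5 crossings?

Yes

Yes — this plan uses 5 crossings (≤ 5):
1. Technician goes to the rooftop with Bram and Orla.  [the basement: Hana, Jules | the rooftop: Bram, Orla]
2. Technician goes back to the basement with Orla.  [the basement: Hana, Jules, Orla | the rooftop: Bram]
3. Technician goes to the rooftop with Hana and Jules.  [the basement: Orla | the rooftop: Bram, Hana, Jules]
4. Technician goes back to the basement with Bram.  [the basement: Bram, Orla | the rooftop: Hana, Jules]
5. Technician goes to the rooftop with Bram and Orla.  [the basement: — | the rooftop: Bram, Hana, Jules, Orla]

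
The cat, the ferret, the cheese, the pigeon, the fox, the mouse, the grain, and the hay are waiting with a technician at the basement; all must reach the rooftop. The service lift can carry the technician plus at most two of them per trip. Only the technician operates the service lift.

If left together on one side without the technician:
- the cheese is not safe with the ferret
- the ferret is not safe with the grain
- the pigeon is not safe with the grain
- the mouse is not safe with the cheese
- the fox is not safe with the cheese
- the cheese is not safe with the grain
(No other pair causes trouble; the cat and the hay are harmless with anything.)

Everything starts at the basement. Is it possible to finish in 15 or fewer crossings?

Yes — this plan uses 13 crossings (≤ 15):
1. Technician goes to the rooftop with the cheese and the grain.  [the basement: the cat, the ferret, the fox, the hay, the mouse, the pigeon | the rooftop: the cheese, the grain]
2. Technician goes back to the basement with the cheese.  [the basement: the cat, the cheese, the ferret, the fox, the hay, the mouse, the pigeon | the rooftop: the grain]
3. Technician goes to the rooftop with the cat and the cheese.  [the basement: the ferret, the fox, the hay, the mouse, the pigeon | the rooftop: the cat, the cheese, the grain]
4. Technician goes back to the basement with the cheese.  [the basement: the cheese, the ferret, the fox, the hay, the mouse, the pigeon | the rooftop: the cat, the grain]
5. Technician goes to the rooftop with the cheese and the pigeon.  [the basement: the ferret, the fox, the hay, the mouse | the rooftop: the cat, the cheese, the grain, the pigeon]
6. Technician goes back to the basement with the grain.  [the basement: the ferret, the fox, the grain, the hay, the mouse | the rooftop: the cat, the cheese, the pigeon]
7. Technician goes to the rooftop with the ferret and the fox.  [the basement: the grain, the hay, the mouse | the rooftop: the cat, the cheese, the ferret, the fox, the pigeon]
8. Technician goes back to the basement with the cheese.  [the basement: the cheese, the grain, the hay, the mouse | the rooftop: the cat, the ferret, the fox, the pigeon]
9. Technician goes to the rooftop with the cheese and the mouse.  [the basement: the grain, the hay | the rooftop: the cat, the cheese, the ferret, the fox, the mouse, the pigeon]
10. Technician goes back to the basement with the cheese.  [the basement: the cheese, the grain, the hay | the rooftop: the cat, the ferret, the fox, the mouse, the pigeon]
11. Technician goes to the rooftop with the cheese and the hay.  [the basement: the grain | the rooftop: the cat, the cheese, the ferret, the fox, the hay, the mouse, the pigeon]
12. Technician goes back to the basement with the cheese.  [the basement: the cheese, the grain | the rooftop: the cat, the ferret, the fox, the hay, the mouse, the pigeon]
13. Technician goes to the rooftop with the cheese and the grain.  [the basement: — | the rooftop: the cat, the cheese, the ferret, the fox, the grain, the hay, the mouse, the pigeon]

Yes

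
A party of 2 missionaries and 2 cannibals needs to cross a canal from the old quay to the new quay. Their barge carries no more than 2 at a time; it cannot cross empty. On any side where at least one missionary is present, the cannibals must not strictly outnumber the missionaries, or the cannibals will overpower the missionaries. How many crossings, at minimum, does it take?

Counting alone: each trip to the new quay takes at most 2 across and each return brings at least 1 back, so after t trips out (and t−1 returns) at most 2t − (t−1) of the 4 are across; that first reaches 4 at t = 3, so at least 5 crossings are needed.
The plan below uses exactly 5 crossings, so it is optimal:
1. 2 cannibals → the new quay.  (the old quay: 2M 0C; the new quay: 0M 2C)
2. 1 cannibal ← the old quay.  (the old quay: 2M 1C; the new quay: 0M 1C)
3. 2 missionaries → the new quay.  (the old quay: 0M 1C; the new quay: 2M 1C)
4. 1 cannibal ← the old quay.  (the old quay: 0M 2C; the new quay: 2M 0C)
5. 2 cannibals → the new quay.  (the old quay: 0M 0C; the new quay: 2M 2C)

5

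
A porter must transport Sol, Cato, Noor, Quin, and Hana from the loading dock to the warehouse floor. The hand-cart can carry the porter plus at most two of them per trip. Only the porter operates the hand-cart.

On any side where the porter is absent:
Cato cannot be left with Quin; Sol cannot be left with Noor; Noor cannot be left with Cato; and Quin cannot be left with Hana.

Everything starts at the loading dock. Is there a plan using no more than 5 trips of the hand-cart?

No

Counting alone: the porter can take at most 2 across per trip to the warehouse floor, so moving all 5 needs at least 3 loaded trips out, with a return between consecutive ones — at least 5 crossings.
The safety rule pushes this higher. Following every safe sequence of crossings, the most of the 5 that can be at the warehouse floor as the hand-cart arrives there on crossing 5 is 4 — never all 5.
So the move cannot be finished within 5 crossings. (The shortest complete plan takes 7:)
1. Porter goes to the warehouse floor with Noor and Quin.  [the loading dock: Cato, Hana, Sol | the warehouse floor: Noor, Quin]
2. Porter goes back to the loading dock alone.  [the loading dock: Cato, Hana, Sol | the warehouse floor: Noor, Quin]
3. Porter goes to the warehouse floor with Sol.  [the loading dock: Cato, Hana | the warehouse floor: Noor, Quin, Sol]
4. Porter goes back to the loading dock with Noor.  [the loading dock: Cato, Hana, Noor | the warehouse floor: Quin, Sol]
5. Porter goes to the warehouse floor with Cato and Hana.  [the loading dock: Noor | the warehouse floor: Cato, Hana, Quin, Sol]
6. Porter goes back to the loading dock with Quin.  [the loading dock: Noor, Quin | the warehouse floor: Cato, Hana, Sol]
7. Porter goes to the warehouse floor with Noor and Quin.  [the loading dock: — | the warehouse floor: Cato, Hana, Noor, Quin, Sol]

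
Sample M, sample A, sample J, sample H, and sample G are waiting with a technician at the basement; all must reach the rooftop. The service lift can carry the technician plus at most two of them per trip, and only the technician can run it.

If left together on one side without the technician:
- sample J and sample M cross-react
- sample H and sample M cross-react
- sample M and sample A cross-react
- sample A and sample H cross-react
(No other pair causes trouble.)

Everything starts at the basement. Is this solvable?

Yes

1. Technician goes to the rooftop with sample A and sample M.  [the basement: sample G, sample H, sample J | the rooftop: sample A, sample M]
2. Technician goes back to the basement with sample M.  [the basement: sample G, sample H, sample J, sample M | the rooftop: sample A]
3. Technician goes to the rooftop with sample J and sample M.  [the basement: sample G, sample H | the rooftop: sample A, sample J, sample M]
4. Technician goes back to the basement with sample M.  [the basement: sample G, sample H, sample M | the rooftop: sample A, sample J]
5. Technician goes to the rooftop with sample G and sample M.  [the basement: sample H | the rooftop: sample A, sample G, sample J, sample M]
6. Technician goes back to the basement with sample M.  [the basement: sample H, sample M | the rooftop: sample A, sample G, sample J]
7. Technician goes to the rooftop with sample H and sample M.  [the basement: — | the rooftop: sample A, sample G, sample H, sample J, sample M]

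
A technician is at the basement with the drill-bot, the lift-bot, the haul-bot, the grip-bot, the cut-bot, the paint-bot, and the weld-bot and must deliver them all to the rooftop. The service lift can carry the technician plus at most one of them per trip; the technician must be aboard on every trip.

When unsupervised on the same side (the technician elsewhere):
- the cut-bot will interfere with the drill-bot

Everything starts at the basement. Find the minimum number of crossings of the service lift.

Counting alone: the technician can take at most 1 across per trip to the rooftop, so moving all 7 needs at least 7 loaded trips out, with a return between consecutive ones — at least 13 crossings.
The plan below uses exactly 13 crossings, so it is optimal:
1. Technician goes to the rooftop with the drill-bot.
2. Technician goes back to the basement alone.
3. Technician goes to the rooftop with the lift-bot.
4. Technician goes back to the basement alone.
5. Technician goes to the rooftop with the haul-bot.
6. Technician goes back to the basement alone.
7. Technician goes to the rooftop with the grip-bot.
8. Technician goes back to the basement alone.
9. Technician goes to the rooftop with the paint-bot.
10. Technician goes back to the basement alone.
11. Technician goes to the rooftop with the weld-bot.
12. Technician goes back to the basement alone.
13. Technician goes to the rooftop with the cut-bot.

13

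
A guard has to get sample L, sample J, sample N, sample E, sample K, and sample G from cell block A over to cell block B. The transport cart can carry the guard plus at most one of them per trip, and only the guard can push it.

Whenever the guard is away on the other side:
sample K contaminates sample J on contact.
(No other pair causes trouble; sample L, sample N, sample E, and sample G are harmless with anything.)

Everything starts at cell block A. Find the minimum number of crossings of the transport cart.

11

Counting alone: the guard can take at most 1 across per trip to cell block B, so moving all 6 needs at least 6 loaded trips out, with a return between consecutive ones — at least 11 crossings.
The plan below uses exactly 11 crossings, so it is optimal:
1. Guard goes to cell block B with sample J.  [cell block A: sample E, sample G, sample K, sample L, sample N | cell block B: sample J]
2. Guard goes back to cell block A alone.  [cell block A: sample E, sample G, sample K, sample L, sample N | cell block B: sample J]
3. Guard goes to cell block B with sample L.  [cell block A: sample E, sample G, sample K, sample N | cell block B: sample J, sample L]
4. Guard goes back to cell block A alone.  [cell block A: sample E, sample G, sample K, sample N | cell block B: sample J, sample L]
5. Guard goes to cell block B with sample N.  [cell block A: sample E, sample G, sample K | cell block B: sample J, sample L, sample N]
6. Guard goes back to cell block A alone.  [cell block A: sample E, sample G, sample K | cell block B: sample J, sample L, sample N]
7. Guard goes to cell block B with sample E.  [cell block A: sample G, sample K | cell block B: sample E, sample J, sample L, sample N]
8. Guard goes back to cell block A alone.  [cell block A: sample G, sample K | cell block B: sample E, sample J, sample L, sample N]
9. Guard goes to cell block B with sample G.  [cell block A: sample K | cell block B: sample E, sample G, sample J, sample L, sample N]
10. Guard goes back to cell block A alone.  [cell block A: sample K | cell block B: sample E, sample G, sample J, sample L, sample N]
11. Guard goes to cell block B with sample K.  [cell block A: — | cell block B: sample E, sample G, sample J, sample K, sample L, sample N]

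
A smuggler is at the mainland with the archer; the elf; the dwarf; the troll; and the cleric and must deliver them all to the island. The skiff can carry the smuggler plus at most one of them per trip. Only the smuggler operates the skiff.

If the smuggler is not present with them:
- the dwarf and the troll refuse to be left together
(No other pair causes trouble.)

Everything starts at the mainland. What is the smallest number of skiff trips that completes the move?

Counting alone: the smuggler can take at most 1 across per trip to the island, so moving all 5 needs at least 5 loaded trips out, with a return between consecutive ones — at least 9 crossings.
The plan below uses exactly 9 crossings, so it is optimal:
1. Smuggler goes to the island with the dwarf.  [the mainland: the archer, the cleric, the elf, the troll | the island: the dwarf]
2. Smuggler goes back to the mainland alone.  [the mainland: the archer, the cleric, the elf, the troll | the island: the dwarf]
3. Smuggler goes to the island with the archer.  [the mainland: the cleric, the elf, the troll | the island: the archer, the dwarf]
4. Smuggler goes back to the mainland alone.  [the mainland: the cleric, the elf, the troll | the island: the archer, the dwarf]
5. Smuggler goes to the island with the elf.  [the mainland: the cleric, the troll | the island: the archer, the dwarf, the elf]
6. Smuggler goes back to the mainland alone.  [the mainland: the cleric, the troll | the island: the archer, the dwarf, the elf]
7. Smuggler goes to the island with the cleric.  [the mainland: the troll | the island: the archer, the cleric, the dwarf, the elf]
8. Smuggler goes back to the mainland alone.  [the mainland: the troll | the island: the archer, the cleric, the dwarf, the elf]
9. Smuggler goes to the island with the troll.  [the mainland: — | the island: the archer, the cleric, the dwarf, the elf, the troll]

9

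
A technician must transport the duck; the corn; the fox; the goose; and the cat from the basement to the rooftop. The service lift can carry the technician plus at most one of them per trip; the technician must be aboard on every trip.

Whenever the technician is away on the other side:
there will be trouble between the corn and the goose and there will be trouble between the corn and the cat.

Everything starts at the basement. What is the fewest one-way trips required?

Counting alone: the technician can take at most 1 across per trip to the rooftop, so moving all 5 needs at least 5 loaded trips out, with a return between consecutive ones — at least 9 crossings.
The safety rule pushes this higher. Following every safe sequence of crossings, the most of the 5 that can be at the rooftop as the service lift arrives there on crossing 9 is 4 — never all 5.
So no plan with fewer than 11 crossings exists, and this one achieves 11:
1. Technician goes to the rooftop with the corn.  [the basement: the cat, the duck, the fox, the goose | the rooftop: the corn]
2. Technician goes back to the basement alone.  [the basement: the cat, the duck, the fox, the goose | the rooftop: the corn]
3. Technician goes to the rooftop with the duck.  [the basement: the cat, the fox, the goose | the rooftop: the corn, the duck]
4. Technician goes back to the basement alone.  [the basement: the cat, the fox, the goose | the rooftop: the corn, the duck]
5. Technician goes to the rooftop with the fox.  [the basement: the cat, the goose | the rooftop: the corn, the duck, the fox]
6. Technician goes back to the basement alone.  [the basement: the cat, the goose | the rooftop: the corn, the duck, the fox]
7. Technician goes to the rooftop with the goose.  [the basement: the cat | the rooftop: the corn, the duck, the fox, the goose]
8. Technician goes back to the basement with the corn.  [the basement: the cat, the corn | the rooftop: the duck, the fox, the goose]
9. Technician goes to the rooftop with the cat.  [the basement: the corn | the rooftop: the cat, the duck, the fox, the goose]
10. Technician goes back to the basement alone.  [the basement: the corn | the rooftop: the cat, the duck, the fox, the goose]
11. Technician goes to the rooftop with the corn.  [the basement: — | the rooftop: the cat, the corn, the duck, the fox, the goose]

11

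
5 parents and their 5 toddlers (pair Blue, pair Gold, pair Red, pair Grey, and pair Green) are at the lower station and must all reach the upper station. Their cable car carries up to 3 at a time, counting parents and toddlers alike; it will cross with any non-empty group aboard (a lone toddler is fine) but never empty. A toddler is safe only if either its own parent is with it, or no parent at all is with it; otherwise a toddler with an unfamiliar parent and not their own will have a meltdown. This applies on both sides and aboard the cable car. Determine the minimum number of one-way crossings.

11

Counting alone: each trip to the upper station takes at most 3 across and each return brings at least 1 back, so after t trips out (and t−1 returns) at most 3t − (t−1) of the 10 are across; that first reaches 10 at t = 5, so at least 9 crossings are needed.
The safety rule pushes this higher. Following every safe sequence of crossings, the most of the 10 that can be at the upper station as the cable car arrives there on crossing 9 is 9 — never all 10.
So no plan with fewer than 11 crossings exists, and this one achieves 11:
1. parent Blue and toddler Blue cross → the upper station.
2. parent Blue crosses ← the lower station.
3. toddler Gold, toddler Grey, and toddler Red cross → the upper station.
4. toddler Blue crosses ← the lower station.
5. parent Gold, parent Grey, and parent Red cross → the upper station.
6. parent Gold and toddler Gold cross ← the lower station.
7. parent Blue, parent Gold, and parent Green cross → the upper station.
8. toddler Red crosses ← the lower station.
9. toddler Blue and toddler Gold cross → the upper station.
10. toddler Blue crosses ← the lower station.
11. toddler Blue, toddler Green, and toddler Red cross → the upper station.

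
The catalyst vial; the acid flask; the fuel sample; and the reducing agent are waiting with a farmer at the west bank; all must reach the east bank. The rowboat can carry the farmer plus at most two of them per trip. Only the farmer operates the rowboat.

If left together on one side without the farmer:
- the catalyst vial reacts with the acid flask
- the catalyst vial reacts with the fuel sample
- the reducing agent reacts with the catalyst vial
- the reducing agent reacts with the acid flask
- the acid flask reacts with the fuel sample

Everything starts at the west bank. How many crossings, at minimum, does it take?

5

Counting alone: the farmer can take at most 2 across per trip to the east bank, so moving all 4 needs at least 2 loaded trips out, with a return between consecutive ones — at least 3 crossings.
The safety rule pushes this higher. Following every safe sequence of crossings, the most of the 4 that can be at the east bank as the rowboat arrives there on crossing 3 is 3 — never all 4.
So no plan with fewer than 5 crossings exists, and this one achieves 5:
1. Farmer goes to the east bank with the acid flask and the catalyst vial.  [the west bank: the fuel sample, the reducing agent | the east bank: the acid flask, the catalyst vial]
2. Farmer goes back to the west bank with the catalyst vial.  [the west bank: the catalyst vial, the fuel sample, the reducing agent | the east bank: the acid flask]
3. Farmer goes to the east bank with the fuel sample and the reducing agent.  [the west bank: the catalyst vial | the east bank: the acid flask, the fuel sample, the reducing agent]
4. Farmer goes back to the west bank with the acid flask.  [the west bank: the acid flask, the catalyst vial | the east bank: the fuel sample, the reducing agent]
5. Farmer goes to the east bank with the acid flask and the catalyst vial.  [the west bank: — | the east bank: the acid flask, the catalyst vial, the fuel sample, the reducing agent]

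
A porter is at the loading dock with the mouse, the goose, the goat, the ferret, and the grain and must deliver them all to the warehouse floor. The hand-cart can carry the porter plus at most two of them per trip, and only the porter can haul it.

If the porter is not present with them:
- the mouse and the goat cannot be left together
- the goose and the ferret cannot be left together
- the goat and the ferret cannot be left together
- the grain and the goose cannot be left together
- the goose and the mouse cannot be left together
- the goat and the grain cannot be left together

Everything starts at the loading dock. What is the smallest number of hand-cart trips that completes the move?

7

Counting alone: the porter can take at most 2 across per trip to the warehouse floor, so moving all 5 needs at least 3 loaded trips out, with a return between consecutive ones — at least 5 crossings.
The safety rule pushes this higher. Following every safe sequence of crossings, the most of the 5 that can be at the warehouse floor as the hand-cart arrives there on crossing 5 is 4 — never all 5.
So no plan with fewer than 7 crossings exists, and this one achieves 7:
1. Porter goes to the warehouse floor with the goat and the goose.  [the loading dock: the ferret, the grain, the mouse | the warehouse floor: the goat, the goose]
2. Porter goes back to the loading dock alone.  [the loading dock: the ferret, the grain, the mouse | the warehouse floor: the goat, the goose]
3. Porter goes to the warehouse floor with the mouse.  [the loading dock: the ferret, the grain | the warehouse floor: the goat, the goose, the mouse]
4. Porter goes back to the loading dock with the goat and the goose.  [the loading dock: the ferret, the goat, the goose, the grain | the warehouse floor: the mouse]
5. Porter goes to the warehouse floor with the ferret and the grain.  [the loading dock: the goat, the goose | the warehouse floor: the ferret, the grain, the mouse]
6. Porter goes back to the loading dock alone.  [the loading dock: the goat, the goose | the warehouse floor: the ferret, the grain, the mouse]
7. Porter goes to the warehouse floor with the goat and the goose.  [the loading dock: — | the warehouse floor: the ferret, the goat, the goose, the grain, the mouse]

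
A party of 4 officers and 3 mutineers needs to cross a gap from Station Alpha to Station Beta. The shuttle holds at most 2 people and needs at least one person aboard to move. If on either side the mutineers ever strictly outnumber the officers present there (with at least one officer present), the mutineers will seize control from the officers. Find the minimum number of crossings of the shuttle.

Counting alone: each trip to Station Beta takes at most 2 across and each return brings at least 1 back, so after t trips out (and t−1 returns) at most 2t − (t−1) of the 7 are across; that first reaches 7 at t = 6, so at least 11 crossings are needed.
The plan below uses exactly 11 crossings, so it is optimal:
1. 2 mutineers → Station Beta.  (Station Alpha: 4O 1M; Station Beta: 0O 2M)
2. 1 mutineer ← Station Alpha.  (Station Alpha: 4O 2M; Station Beta: 0O 1M)
3. 2 mutineers → Station Beta.  (Station Alpha: 4O 0M; Station Beta: 0O 3M)
4. 1 mutineer ← Station Alpha.  (Station Alpha: 4O 1M; Station Beta: 0O 2M)
5. 2 officers → Station Beta.  (Station Alpha: 2O 1M; Station Beta: 2O 2M)
6. 1 mutineer ← Station Alpha.  (Station Alpha: 2O 2M; Station Beta: 2O 1M)
7. 1 officer and 1 mutineer → Station Beta.  (Station Alpha: 1O 1M; Station Beta: 3O 2M)
8. 1 officer ← Station Alpha.  (Station Alpha: 2O 1M; Station Beta: 2O 2M)
9. 1 officer and 1 mutineer → Station Beta.  (Station Alpha: 1O 0M; Station Beta: 3O 3M)
10. 1 mutineer ← Station Alpha.  (Station Alpha: 1O 1M; Station Beta: 3O 2M)
11. 1 officer and 1 mutineer → Station Beta.  (Station Alpha: 0O 0M; Station Beta: 4O 3M)

11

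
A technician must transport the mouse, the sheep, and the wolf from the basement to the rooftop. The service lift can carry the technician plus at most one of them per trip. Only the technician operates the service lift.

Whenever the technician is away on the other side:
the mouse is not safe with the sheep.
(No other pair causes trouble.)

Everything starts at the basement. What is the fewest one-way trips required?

5

Counting alone: the technician can take at most 1 across per trip to the rooftop, so moving all 3 needs at least 3 loaded trips out, with a return between consecutive ones — at least 5 crossings.
The plan below uses exactly 5 crossings, so it is optimal:
1. Technician goes to the rooftop with the mouse.
2. Technician goes back to the basement alone.
3. Technician goes to the rooftop with the wolf.
4. Technician goes back to the basement alone.
5. Technician goes to the rooftop with the sheep.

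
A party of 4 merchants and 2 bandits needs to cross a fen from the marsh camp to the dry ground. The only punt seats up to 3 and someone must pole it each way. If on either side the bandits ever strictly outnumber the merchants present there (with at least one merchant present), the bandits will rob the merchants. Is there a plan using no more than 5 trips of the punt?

Yes

Yes — this plan uses 5 crossings (≤ 5):
1. 2 bandits → the dry ground.  (the marsh camp: 4M 0B; the dry ground: 0M 2B)
2. 1 bandit ← the marsh camp.  (the marsh camp: 4M 1B; the dry ground: 0M 1B)
3. 2 merchants and 1 bandit → the dry ground.  (the marsh camp: 2M 0B; the dry ground: 2M 2B)
4. 1 bandit ← the marsh camp.  (the marsh camp: 2M 1B; the dry ground: 2M 1B)
5. 2 merchants and 1 bandit → the dry ground.  (the marsh camp: 0M 0B; the dry ground: 4M 2B)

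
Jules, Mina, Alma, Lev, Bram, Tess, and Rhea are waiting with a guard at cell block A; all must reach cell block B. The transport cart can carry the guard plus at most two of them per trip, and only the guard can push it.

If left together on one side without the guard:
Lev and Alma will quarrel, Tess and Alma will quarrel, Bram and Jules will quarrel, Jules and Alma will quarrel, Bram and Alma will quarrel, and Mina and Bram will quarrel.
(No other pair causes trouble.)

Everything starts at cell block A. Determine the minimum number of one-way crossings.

11

Counting alone: the guard can take at most 2 across per trip to cell block B, so moving all 7 needs at least 4 loaded trips out, with a return between consecutive ones — at least 7 crossings.
The safety rule pushes this higher. Following every safe sequence of crossings, the most of the 7 that can be at cell block B as the transport cart arrives there on crossings 7, 9 is 5, 6 respectively — never all 7.
So no plan with fewer than 11 crossings exists, and this one achieves 11:
1. Guard goes to cell block B with Alma and Bram.
2. Guard goes back to cell block A with Alma.
3. Guard goes to cell block B with Alma and Mina.
4. Guard goes back to cell block A with Bram.
5. Guard goes to cell block B with Jules and Lev.
6. Guard goes back to cell block A with Alma.
7. Guard goes to cell block B with Alma and Tess.
8. Guard goes back to cell block A with Alma.
9. Guard goes to cell block B with Alma and Rhea.
10. Guard goes back to cell block A with Alma.
11. Guard goes to cell block B with Alma and Bram.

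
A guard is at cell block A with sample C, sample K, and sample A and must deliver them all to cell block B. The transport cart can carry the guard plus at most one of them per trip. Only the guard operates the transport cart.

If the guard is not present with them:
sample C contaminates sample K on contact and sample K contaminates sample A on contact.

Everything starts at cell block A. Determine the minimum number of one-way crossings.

Counting alone: the guard can take at most 1 across per trip to cell block B, so moving all 3 needs at least 3 loaded trips out, with a return between consecutive ones — at least 5 crossings.
The safety rule pushes this higher. Following every safe sequence of crossings, the most of the 3 that can be at cell block B as the transport cart arrives there on crossing 5 is 2 — never all 3.
So no plan with fewer than 7 crossings exists, and this one achieves 7:
1. Guard goes to cell block B with sample K.  [cell block A: sample A, sample C | cell block B: sample K]
2. Guard goes back to cell block A alone.  [cell block A: sample A, sample C | cell block B: sample K]
3. Guard goes to cell block B with sample C.  [cell block A: sample A | cell block B: sample C, sample K]
4. Guard goes back to cell block A with sample K.  [cell block A: sample A, sample K | cell block B: sample C]
5. Guard goes to cell block B with sample A.  [cell block A: sample K | cell block B: sample A, sample C]
6. Guard goes back to cell block A alone.  [cell block A: sample K | cell block B: sample A, sample C]
7. Guard goes to cell block B with sample K.  [cell block A: — | cell block B: sample A, sample C, sample K]

7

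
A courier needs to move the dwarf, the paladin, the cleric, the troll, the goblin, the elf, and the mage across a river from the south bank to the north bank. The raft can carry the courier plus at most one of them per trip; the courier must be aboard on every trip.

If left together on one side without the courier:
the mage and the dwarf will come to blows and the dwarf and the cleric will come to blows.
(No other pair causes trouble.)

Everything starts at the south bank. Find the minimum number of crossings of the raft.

15

Counting alone: the courier can take at most 1 across per trip to the north bank, so moving all 7 needs at least 7 loaded trips out, with a return between consecutive ones — at least 13 crossings.
The safety rule pushes this higher. Following every safe sequence of crossings, the most of the 7 that can be at the north bank as the raft arrives there on crossing 13 is 6 — never all 7.
So no plan with fewer than 15 crossings exists, and this one achieves 15:
1. Courier goes to the north bank with the dwarf.
2. Courier goes back to the south bank alone.
3. Courier goes to the north bank with the paladin.
4. Courier goes back to the south bank alone.
5. Courier goes to the north bank with the cleric.
6. Courier goes back to the south bank with the dwarf.
7. Courier goes to the north bank with the mage.
8. Courier goes back to the south bank alone.
9. Courier goes to the north bank with the troll.
10. Courier goes back to the south bank alone.
11. Courier goes to the north bank with the goblin.
12. Courier goes back to the south bank alone.
13. Courier goes to the north bank with the elf.
14. Courier goes back to the south bank alone.
15. Courier goes to the north bank with the dwarf.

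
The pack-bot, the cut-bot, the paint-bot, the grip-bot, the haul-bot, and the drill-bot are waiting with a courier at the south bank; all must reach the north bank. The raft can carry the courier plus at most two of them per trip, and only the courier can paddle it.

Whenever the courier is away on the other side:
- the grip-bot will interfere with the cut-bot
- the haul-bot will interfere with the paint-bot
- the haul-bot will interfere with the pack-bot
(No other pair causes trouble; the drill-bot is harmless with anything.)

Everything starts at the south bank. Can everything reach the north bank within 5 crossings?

Counting alone: the courier can take at most 2 across per trip to the north bank, so moving all 6 needs at least 3 loaded trips out, with a return between consecutive ones — at least 5 crossings.
The safety rule pushes this higher. Following every safe sequence of crossings, the most of the 6 that can be at the north bank as the raft arrives there on crossing 5 is 5 — never all 6.
So the move cannot be finished within 5 crossings. (The shortest complete plan takes 7:)
1. Courier goes to the north bank with the cut-bot and the haul-bot.
2. Courier goes back to the south bank alone.
3. Courier goes to the north bank with the pack-bot.
4. Courier goes back to the south bank with the haul-bot.
5. Courier goes to the north bank with the drill-bot and the paint-bot.
6. Courier goes back to the south bank alone.
7. Courier goes to the north bank with the grip-bot and the haul-bot.

No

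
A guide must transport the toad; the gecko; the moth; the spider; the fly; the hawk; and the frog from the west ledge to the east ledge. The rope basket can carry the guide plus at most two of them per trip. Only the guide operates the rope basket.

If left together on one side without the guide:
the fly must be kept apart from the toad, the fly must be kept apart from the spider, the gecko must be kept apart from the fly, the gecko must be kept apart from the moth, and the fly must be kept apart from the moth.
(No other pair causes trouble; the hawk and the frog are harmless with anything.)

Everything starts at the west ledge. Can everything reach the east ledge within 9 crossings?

Counting alone: the guide can take at most 2 across per trip to the east ledge, so moving all 7 needs at least 4 loaded trips out, with a return between consecutive ones — at least 7 crossings.
The safety rule pushes this higher. Following every safe sequence of crossings, the most of the 7 that can be at the east ledge as the rope basket arrives there on crossings 7, 9 is 5, 6 respectively — never all 7.
So the move cannot be finished within 9 crossings. (The shortest complete plan takes 11:)
1. Guide goes to the east ledge with the fly and the gecko.  [the west ledge: the frog, the hawk, the moth, the spider, the toad | the east ledge: the fly, the gecko]
2. Guide goes back to the west ledge with the gecko.  [the west ledge: the frog, the gecko, the hawk, the moth, the spider, the toad | the east ledge: the fly]
3. Guide goes to the east ledge with the gecko and the toad.  [the west ledge: the frog, the hawk, the moth, the spider | the east ledge: the fly, the gecko, the toad]
4. Guide goes back to the west ledge with the fly.  [the west ledge: the fly, the frog, the hawk, the moth, the spider | the east ledge: the gecko, the toad]
5. Guide goes to the east ledge with the moth and the spider.  [the west ledge: the fly, the frog, the hawk | the east ledge: the gecko, the moth, the spider, the toad]
6. Guide goes back to the west ledge with the gecko.  [the west ledge: the fly, the frog, the gecko, the hawk | the east ledge: the moth, the spider, the toad]
7. Guide goes to the east ledge with the gecko and the hawk.  [the west ledge: the fly, the frog | the east ledge: the gecko, the hawk, the moth, the spider, the toad]
8. Guide goes back to the west ledge with the gecko.  [the west ledge: the fly, the frog, the gecko | the east ledge: the hawk, the moth, the spider, the toad]
9. Guide goes to the east ledge with the frog and the gecko.  [the west ledge: the fly | the east ledge: the frog, the gecko, the hawk, the moth, the spider, the toad]
10. Guide goes back to the west ledge with the gecko.  [the west ledge: the fly, the gecko | the east ledge: the frog, the hawk, the moth, the spider, the toad]
11. Guide goes to the east ledge with the fly and the gecko.  [the west ledge: — | the east ledge: the fly, the frog, the gecko, the hawk, the moth, the spider, the toad]

No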